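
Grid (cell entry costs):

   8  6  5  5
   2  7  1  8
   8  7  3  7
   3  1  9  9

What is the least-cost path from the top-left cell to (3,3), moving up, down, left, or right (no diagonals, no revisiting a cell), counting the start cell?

37

Take r0c0 -> r1c0 -> r1c1 -> r1c2 -> r2c2 -> r2c3 -> r3c3 for a total of 8 + 2 + 7 + 1 + 3 + 7 + 9 = 37.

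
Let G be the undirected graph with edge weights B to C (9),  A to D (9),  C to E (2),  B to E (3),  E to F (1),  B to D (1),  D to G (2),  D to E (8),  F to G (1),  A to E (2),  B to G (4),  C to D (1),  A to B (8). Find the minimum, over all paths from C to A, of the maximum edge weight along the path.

2

Comparing a few candidate routes:
C→D→G→B→E→A: max(1, 2, 4, 3, 2) = 4
C→D→B→E→A: max(1, 1, 3, 2) = 3
C→D→G→F→E→A: max(1, 2, 1, 1, 2) = 2
C→D→B→A: max(1, 1, 8) = 8
C→E→A: max(2, 2) = 2
C→D→B→G→F→E→A: max(1, 1, 4, 1, 1, 2) = 4
Best route has worst link 2.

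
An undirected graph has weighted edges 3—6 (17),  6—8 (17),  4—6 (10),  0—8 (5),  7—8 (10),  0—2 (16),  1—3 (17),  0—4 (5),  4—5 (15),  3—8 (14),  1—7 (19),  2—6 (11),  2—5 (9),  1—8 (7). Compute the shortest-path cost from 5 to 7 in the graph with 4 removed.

Checking several routes:
5-2-0-8-1-7: 9 + 16 + 5 + 7 + 19 = 56
5-2-6-8-7: 9 + 11 + 17 + 10 = 47
5-2-0-8-7: 9 + 16 + 5 + 10 = 40
Shortest: 40.

40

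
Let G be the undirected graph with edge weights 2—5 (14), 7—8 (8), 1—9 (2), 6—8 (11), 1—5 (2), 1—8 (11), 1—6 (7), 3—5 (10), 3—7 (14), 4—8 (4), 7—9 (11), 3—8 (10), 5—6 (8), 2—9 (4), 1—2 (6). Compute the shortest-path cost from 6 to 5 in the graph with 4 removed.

8

A few of the 6→5 routes:
6→1→5: 7 + 2 = 9
6→8→1→5: 11 + 11 + 2 = 24
6→5: 8
6→1→2→5: 7 + 6 + 14 = 27
6→1→9→2→5: 7 + 2 + 4 + 14 = 27
Shortest: 8.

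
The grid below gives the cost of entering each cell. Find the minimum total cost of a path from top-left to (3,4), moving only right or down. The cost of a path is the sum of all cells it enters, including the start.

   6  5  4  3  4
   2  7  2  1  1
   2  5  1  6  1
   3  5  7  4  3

Path [0,0]→[0,1]→[0,2]→[1,2]→[1,3]→[1,4]→[2,4]→[3,4]: 6 + 5 + 4 + 2 + 1 + 1 + 1 + 3 = 23.
For comparison, the top-then-right route costs 27.

23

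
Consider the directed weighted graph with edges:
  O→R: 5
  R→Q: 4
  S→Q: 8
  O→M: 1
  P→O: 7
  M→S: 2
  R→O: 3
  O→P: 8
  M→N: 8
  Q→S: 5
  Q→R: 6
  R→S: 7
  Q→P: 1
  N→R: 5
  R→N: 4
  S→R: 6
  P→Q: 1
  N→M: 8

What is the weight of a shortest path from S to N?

10

Comparing a few candidate routes:
S → R → O → M → N: 6 + 3 + 1 + 8 = 18
S → R → N: 6 + 4 = 10
S → Q → R → N: 8 + 6 + 4 = 18
Shortest: 10.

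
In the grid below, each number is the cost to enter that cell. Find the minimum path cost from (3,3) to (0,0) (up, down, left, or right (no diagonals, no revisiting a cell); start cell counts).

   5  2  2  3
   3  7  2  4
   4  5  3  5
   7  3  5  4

Cheapest: (3,3) → (2,3) → (2,2) → (1,2) → (0,2) → (0,1) → (0,0)
  4 + 5 + 3 + 2 + 2 + 2 + 5 = 23

23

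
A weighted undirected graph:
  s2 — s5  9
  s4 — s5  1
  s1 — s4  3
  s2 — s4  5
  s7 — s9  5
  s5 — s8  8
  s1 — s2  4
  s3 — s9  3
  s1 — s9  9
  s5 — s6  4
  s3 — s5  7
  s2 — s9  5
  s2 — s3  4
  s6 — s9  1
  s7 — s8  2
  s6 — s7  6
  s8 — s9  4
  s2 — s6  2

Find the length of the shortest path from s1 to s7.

12

Some routes from s1 to s7:
s1→s2→s6→s7: 4 + 2 + 6 = 12
s1→s2→s9→s7: 4 + 5 + 5 = 14
s1→s2→s6→s9→s7: 4 + 2 + 1 + 5 = 12
s1→s2→s6→s9→s8→s7: 4 + 2 + 1 + 4 + 2 = 13
s1→s4→s5→s6→s7: 3 + 1 + 4 + 6 = 14
Best route has total 12.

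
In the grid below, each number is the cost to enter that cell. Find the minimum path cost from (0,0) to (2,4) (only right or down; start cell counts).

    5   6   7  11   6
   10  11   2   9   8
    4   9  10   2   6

Path (0,0) → (0,1) → (0,2) → (1,2) → (1,3) → (2,3) → (2,4): 5 + 6 + 7 + 2 + 9 + 2 + 6 = 37.

37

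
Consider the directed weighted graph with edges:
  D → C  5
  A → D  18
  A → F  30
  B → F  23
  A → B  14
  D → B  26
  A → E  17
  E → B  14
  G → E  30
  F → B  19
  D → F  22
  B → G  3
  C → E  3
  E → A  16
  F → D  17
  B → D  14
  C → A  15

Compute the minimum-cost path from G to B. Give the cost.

44

Some routes from G to B:
G - E - A - D - B: 30 + 16 + 18 + 26 = 90
G - E - A - F - B: 30 + 16 + 30 + 19 = 95
G - E - B: 30 + 14 = 44
G - E - A - B: 30 + 16 + 14 = 60
The minimum is 44.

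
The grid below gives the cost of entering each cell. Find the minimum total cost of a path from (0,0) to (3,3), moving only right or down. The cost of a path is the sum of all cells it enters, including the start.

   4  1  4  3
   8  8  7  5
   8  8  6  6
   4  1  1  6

One optimal route is r0c0 r0c1 r0c2 r0c3 r1c3 r2c3 r3c3.
Its cost is 4 + 1 + 4 + 3 + 5 + 6 + 6 = 29.

29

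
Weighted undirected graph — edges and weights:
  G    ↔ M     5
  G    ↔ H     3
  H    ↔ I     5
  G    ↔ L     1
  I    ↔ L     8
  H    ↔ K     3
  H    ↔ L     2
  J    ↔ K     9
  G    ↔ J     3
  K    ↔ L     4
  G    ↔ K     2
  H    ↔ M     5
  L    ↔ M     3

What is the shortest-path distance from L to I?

7

A few of the L→I routes:
L - I: 8
L - M - H - I: 3 + 5 + 5 = 13
L - K - H - I: 4 + 3 + 5 = 12
L - H - I: 2 + 5 = 7
L - G - H - I: 1 + 3 + 5 = 9
L - G - K - H - I: 1 + 2 + 3 + 5 = 11
Best route has total 7.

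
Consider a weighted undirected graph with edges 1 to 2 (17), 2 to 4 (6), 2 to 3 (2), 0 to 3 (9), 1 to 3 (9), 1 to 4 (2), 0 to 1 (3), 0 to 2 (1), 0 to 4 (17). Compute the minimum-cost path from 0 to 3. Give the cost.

3

Comparing a few candidate routes:
0 → 2 → 3: 1 + 2 = 3
0 → 3: 9
0 → 1 → 4 → 2 → 3: 3 + 2 + 6 + 2 = 13
0 → 1 → 3: 3 + 9 = 12
0 → 2 → 4 → 1 → 3: 1 + 6 + 2 + 9 = 18
Shortest: 3.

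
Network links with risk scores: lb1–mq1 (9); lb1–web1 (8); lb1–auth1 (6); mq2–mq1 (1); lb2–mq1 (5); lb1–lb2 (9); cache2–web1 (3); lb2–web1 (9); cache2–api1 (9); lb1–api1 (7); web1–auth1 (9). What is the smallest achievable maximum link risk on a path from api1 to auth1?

7

A few of the api1→auth1 routes:
api1 → cache2 → web1 → auth1: max(9, 3, 9) = 9
api1 → lb1 → auth1: max(7, 6) = 7
api1 → cache2 → web1 → lb1 → auth1: max(9, 3, 8, 6) = 9
api1 → cache2 → web1 → lb2 → lb1 → auth1: max(9, 3, 9, 9, 6) = 9
api1 → cache2 → web1 → lb2 → mq1 → lb1 → auth1: max(9, 3, 9, 5, 9, 6) = 9
Smallest bottleneck: 7.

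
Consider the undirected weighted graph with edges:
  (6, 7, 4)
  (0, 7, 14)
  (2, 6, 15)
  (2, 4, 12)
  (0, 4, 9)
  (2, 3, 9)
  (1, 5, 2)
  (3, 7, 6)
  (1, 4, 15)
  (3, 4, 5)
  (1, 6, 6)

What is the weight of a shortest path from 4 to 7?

Comparing a few candidate routes:
4-0-7: 9 + 14 = 23
4-3-7: 5 + 6 = 11
4-1-6-7: 15 + 6 + 4 = 25
Best route has total 11.

11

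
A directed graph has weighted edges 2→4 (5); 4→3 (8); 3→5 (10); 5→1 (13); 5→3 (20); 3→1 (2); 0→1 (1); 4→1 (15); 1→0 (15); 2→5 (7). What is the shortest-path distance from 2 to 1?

Paths from 2 to 1:
2→4→3→5→1: 5 + 8 + 10 + 13 = 36
2→5→3→1: 7 + 20 + 2 = 29
2→4→3→1: 5 + 8 + 2 = 15
2→4→1: 5 + 15 = 20
2→5→1: 7 + 13 = 20
The minimum is 15.

15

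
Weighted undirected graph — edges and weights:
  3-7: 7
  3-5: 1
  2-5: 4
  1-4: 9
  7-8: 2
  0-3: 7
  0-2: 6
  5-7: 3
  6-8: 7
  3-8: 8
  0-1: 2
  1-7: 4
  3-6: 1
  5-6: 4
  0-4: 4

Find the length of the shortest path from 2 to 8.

9

A few of the 2→8 routes:
2 → 5 → 3 → 6 → 8: 4 + 1 + 1 + 7 = 13
2 → 5 → 6 → 8: 4 + 4 + 7 = 15
2 → 5 → 3 → 7 → 8: 4 + 1 + 7 + 2 = 14
2 → 0 → 1 → 7 → 8: 6 + 2 + 4 + 2 = 14
2 → 5 → 3 → 8: 4 + 1 + 8 = 13
2 → 5 → 7 → 8: 4 + 3 + 2 = 9
Shortest: 9.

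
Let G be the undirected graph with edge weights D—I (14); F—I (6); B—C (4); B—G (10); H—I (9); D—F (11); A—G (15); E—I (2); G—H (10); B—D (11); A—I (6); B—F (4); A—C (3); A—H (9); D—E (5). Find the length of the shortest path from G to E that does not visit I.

26

Comparing a few candidate routes:
G-B-D-E: 10 + 11 + 5 = 26
G-A-C-B-D-E: 15 + 3 + 4 + 11 + 5 = 38
G-B-F-D-E: 10 + 4 + 11 + 5 = 30
G-A-C-B-F-D-E: 15 + 3 + 4 + 4 + 11 + 5 = 42
The minimum is 26.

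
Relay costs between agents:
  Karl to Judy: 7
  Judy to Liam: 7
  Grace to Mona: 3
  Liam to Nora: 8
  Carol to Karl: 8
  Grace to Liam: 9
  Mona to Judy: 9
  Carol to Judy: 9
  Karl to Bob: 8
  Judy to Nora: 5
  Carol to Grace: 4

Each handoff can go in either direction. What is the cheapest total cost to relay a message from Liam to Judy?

7

A few of the Liam→Judy routes:
Liam → Grace → Mona → Judy: 9 + 3 + 9 = 21
Liam → Judy: 7
Liam → Grace → Carol → Judy: 9 + 4 + 9 = 22
Liam → Nora → Judy: 8 + 5 = 13
Shortest: 7.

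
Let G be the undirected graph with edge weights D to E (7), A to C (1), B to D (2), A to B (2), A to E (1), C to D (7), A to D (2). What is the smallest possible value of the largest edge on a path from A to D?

Routes from A to D:
A → E → D: max(1, 7) = 7
A → D: max(2) = 2
A → B → D: max(2, 2) = 2
A → C → D: max(1, 7) = 7
Best route has worst link 2.

2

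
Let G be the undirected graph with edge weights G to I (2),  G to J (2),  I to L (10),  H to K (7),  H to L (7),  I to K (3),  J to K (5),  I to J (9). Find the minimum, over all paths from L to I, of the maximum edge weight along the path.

Candidate routes:
L -> H -> K -> J -> G -> I: max(7, 7, 5, 2, 2) = 7
L -> I: max(10) = 10
L -> H -> K -> I: max(7, 7, 3) = 7
L -> H -> K -> J -> I: max(7, 7, 5, 9) = 9
The minimum achievable maximum is 7.

7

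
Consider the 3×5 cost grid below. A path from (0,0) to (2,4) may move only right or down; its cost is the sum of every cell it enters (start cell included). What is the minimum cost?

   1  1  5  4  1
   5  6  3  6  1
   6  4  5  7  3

16

Best path: [0,0] → [0,1] → [0,2] → [0,3] → [0,4] → [1,4] → [2,4]
Cost: 1 + 1 + 5 + 4 + 1 + 1 + 3 = 16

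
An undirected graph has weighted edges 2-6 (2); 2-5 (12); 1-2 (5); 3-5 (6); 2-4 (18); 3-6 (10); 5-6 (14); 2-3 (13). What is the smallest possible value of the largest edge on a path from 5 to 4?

18

Comparing a few candidate routes:
5 - 3 - 6 - 2 - 4: max(6, 10, 2, 18) = 18
5 - 6 - 3 - 2 - 4: max(14, 10, 13, 18) = 18
5 - 2 - 4: max(12, 18) = 18
5 - 3 - 2 - 4: max(6, 13, 18) = 18
Best route has worst link 18.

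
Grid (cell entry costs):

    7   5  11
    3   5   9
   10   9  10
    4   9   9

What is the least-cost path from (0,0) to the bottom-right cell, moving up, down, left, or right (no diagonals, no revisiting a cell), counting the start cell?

Take r0c0→r1c0→r1c1→r2c1→r3c1→r3c2 for a total of 7 + 3 + 5 + 9 + 9 + 9 = 42.

42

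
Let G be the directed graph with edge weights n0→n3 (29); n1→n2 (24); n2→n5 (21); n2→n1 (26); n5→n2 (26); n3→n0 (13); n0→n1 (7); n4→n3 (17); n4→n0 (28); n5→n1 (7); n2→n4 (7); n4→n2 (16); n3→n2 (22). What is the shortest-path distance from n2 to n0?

Paths from n2 to n0:
n2 -> n4 -> n0: 7 + 28 = 35
n2 -> n4 -> n3 -> n0: 7 + 17 + 13 = 37
Shortest: 35.

35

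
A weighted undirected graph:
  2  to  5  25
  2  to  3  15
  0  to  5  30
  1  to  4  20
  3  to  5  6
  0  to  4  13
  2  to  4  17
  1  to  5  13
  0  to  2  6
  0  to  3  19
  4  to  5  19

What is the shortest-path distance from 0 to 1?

33

A few of the 0→1 routes:
0→5→1: 30 + 13 = 43
0→4→1: 13 + 20 = 33
0→2→4→1: 6 + 17 + 20 = 43
0→2→3→5→1: 6 + 15 + 6 + 13 = 40
0→3→5→1: 19 + 6 + 13 = 38
0→2→5→1: 6 + 25 + 13 = 44
Shortest: 33.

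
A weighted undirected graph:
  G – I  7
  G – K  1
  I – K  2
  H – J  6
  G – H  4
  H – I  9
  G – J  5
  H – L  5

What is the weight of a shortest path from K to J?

6

Some routes from K to J:
K-G-J: 1 + 5 = 6
K-I-G-J: 2 + 7 + 5 = 14
K-G-H-J: 1 + 4 + 6 = 11
Best route has total 6.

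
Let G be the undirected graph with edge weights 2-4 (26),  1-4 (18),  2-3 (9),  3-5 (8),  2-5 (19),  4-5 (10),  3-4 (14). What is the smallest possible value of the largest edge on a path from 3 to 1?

Paths from 3 to 1:
3 -> 5 -> 4 -> 1: max(8, 10, 18) = 18
3 -> 2 -> 4 -> 1: max(9, 26, 18) = 26
3 -> 5 -> 2 -> 4 -> 1: max(8, 19, 26, 18) = 26
3 -> 4 -> 1: max(14, 18) = 18
3 -> 2 -> 5 -> 4 -> 1: max(9, 19, 10, 18) = 19
The minimum achievable maximum is 18.

18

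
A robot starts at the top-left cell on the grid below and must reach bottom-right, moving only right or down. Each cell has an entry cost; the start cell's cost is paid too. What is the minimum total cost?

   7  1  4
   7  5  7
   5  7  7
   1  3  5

28

Cheapest: (0,0) -> (0,1) -> (1,1) -> (2,1) -> (3,1) -> (3,2)
  7 + 1 + 5 + 7 + 3 + 5 = 28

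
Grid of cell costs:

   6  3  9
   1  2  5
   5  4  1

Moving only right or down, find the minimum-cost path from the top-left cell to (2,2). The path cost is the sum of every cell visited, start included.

14

Best path: r0c0 -> r1c0 -> r1c1 -> r2c1 -> r2c2
Cost: 6 + 1 + 2 + 4 + 1 = 14
(Top row then right column would cost 24.)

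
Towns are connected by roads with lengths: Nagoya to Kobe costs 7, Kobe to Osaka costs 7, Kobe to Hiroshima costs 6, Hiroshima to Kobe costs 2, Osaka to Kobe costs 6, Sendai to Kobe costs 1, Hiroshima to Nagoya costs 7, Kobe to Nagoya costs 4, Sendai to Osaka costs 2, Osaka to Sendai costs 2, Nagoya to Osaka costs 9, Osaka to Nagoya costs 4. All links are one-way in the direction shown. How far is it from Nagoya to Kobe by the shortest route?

Candidate routes:
Nagoya -> Osaka -> Kobe: 9 + 6 = 15
Nagoya -> Kobe: 7
Nagoya -> Osaka -> Sendai -> Kobe: 9 + 2 + 1 = 12
Shortest: 7.

7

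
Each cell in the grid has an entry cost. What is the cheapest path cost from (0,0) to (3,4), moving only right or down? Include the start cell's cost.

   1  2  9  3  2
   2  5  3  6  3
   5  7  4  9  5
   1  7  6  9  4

Best path: (0,0)→(0,1)→(0,2)→(0,3)→(0,4)→(1,4)→(2,4)→(3,4)
Cost: 1 + 2 + 9 + 3 + 2 + 3 + 5 + 4 = 29

29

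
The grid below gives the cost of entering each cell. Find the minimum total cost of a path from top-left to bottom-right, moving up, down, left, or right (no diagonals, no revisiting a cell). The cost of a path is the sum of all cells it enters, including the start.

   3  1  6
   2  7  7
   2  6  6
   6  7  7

Take [0,0] [1,0] [2,0] [2,1] [2,2] [3,2] for a total of 3 + 2 + 2 + 6 + 6 + 7 = 26.

26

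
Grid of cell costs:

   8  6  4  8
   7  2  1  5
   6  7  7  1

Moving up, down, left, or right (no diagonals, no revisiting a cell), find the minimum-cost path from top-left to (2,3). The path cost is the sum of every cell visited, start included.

Take r0c0 → r0c1 → r1c1 → r1c2 → r1c3 → r2c3 for a total of 8 + 6 + 2 + 1 + 5 + 1 = 23.

23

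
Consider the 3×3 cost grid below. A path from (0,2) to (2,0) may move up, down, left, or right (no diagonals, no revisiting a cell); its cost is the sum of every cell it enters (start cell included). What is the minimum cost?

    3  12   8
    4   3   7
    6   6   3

28

One optimal route is [0,2] -> [1,2] -> [1,1] -> [1,0] -> [2,0].
Its cost is 8 + 7 + 3 + 4 + 6 = 28.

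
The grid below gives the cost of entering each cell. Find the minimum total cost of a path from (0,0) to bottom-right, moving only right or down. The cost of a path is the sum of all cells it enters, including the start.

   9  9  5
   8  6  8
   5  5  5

Best path: [0,0] -> [1,0] -> [2,0] -> [2,1] -> [2,2]
Cost: 9 + 8 + 5 + 5 + 5 = 32
(Top row then right column would cost 36.)

32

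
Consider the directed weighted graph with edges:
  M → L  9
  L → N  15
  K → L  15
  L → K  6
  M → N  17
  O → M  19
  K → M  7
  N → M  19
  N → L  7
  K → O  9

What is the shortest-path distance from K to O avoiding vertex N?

9

Candidate routes:
K → O: 9
The minimum is 9.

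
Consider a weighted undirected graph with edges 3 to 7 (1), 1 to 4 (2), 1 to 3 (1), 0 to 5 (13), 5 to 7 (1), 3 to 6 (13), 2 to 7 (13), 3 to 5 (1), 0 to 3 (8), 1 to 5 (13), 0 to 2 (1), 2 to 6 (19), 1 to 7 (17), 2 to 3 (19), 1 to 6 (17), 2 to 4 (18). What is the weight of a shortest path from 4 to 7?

4

Some routes from 4 to 7:
4 → 1 → 5 → 7: 2 + 13 + 1 = 16
4 → 1 → 3 → 7: 2 + 1 + 1 = 4
4 → 1 → 5 → 3 → 7: 2 + 13 + 1 + 1 = 17
4 → 1 → 3 → 5 → 7: 2 + 1 + 1 + 1 = 5
Shortest: 4.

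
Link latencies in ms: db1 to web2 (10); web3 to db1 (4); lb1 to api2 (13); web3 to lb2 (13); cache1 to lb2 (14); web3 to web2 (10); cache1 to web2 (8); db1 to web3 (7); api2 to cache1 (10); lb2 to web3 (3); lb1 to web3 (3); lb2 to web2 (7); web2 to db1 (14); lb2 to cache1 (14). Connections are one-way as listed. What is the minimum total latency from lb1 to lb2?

Paths from lb1 to lb2:
lb1-web3-lb2: 3 + 13 = 16
lb1-api2-cache1-lb2: 13 + 10 + 14 = 37
lb1-api2-cache1-web2-db1-web3-lb2: 13 + 10 + 8 + 14 + 7 + 13 = 65
Best route has total 16 ms.

16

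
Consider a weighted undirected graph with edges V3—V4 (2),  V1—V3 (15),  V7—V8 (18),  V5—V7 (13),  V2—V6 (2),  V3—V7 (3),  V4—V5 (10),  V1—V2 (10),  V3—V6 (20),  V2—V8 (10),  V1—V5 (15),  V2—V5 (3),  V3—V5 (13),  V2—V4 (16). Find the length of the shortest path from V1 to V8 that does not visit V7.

20

Comparing a few candidate routes:
V1-V3-V4-V5-V2-V8: 15 + 2 + 10 + 3 + 10 = 40
V1-V3-V6-V2-V8: 15 + 20 + 2 + 10 = 47
V1-V2-V8: 10 + 10 = 20
V1-V3-V5-V2-V8: 15 + 13 + 3 + 10 = 41
V1-V5-V2-V8: 15 + 3 + 10 = 28
V1-V3-V4-V2-V8: 15 + 2 + 16 + 10 = 43
The minimum is 20.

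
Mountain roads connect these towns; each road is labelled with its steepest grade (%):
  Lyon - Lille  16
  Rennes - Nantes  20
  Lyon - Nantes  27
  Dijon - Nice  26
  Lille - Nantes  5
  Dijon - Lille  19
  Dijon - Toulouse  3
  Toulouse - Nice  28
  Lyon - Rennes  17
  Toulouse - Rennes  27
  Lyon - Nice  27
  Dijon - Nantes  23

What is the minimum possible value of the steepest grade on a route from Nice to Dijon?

26

Checking several routes:
Nice→Lyon→Lille→Nantes→Rennes→Toulouse→Dijon: max(27, 16, 5, 20, 27, 3) = 27
Nice→Lyon→Rennes→Nantes→Lille→Dijon: max(27, 17, 20, 5, 19) = 27
Nice→Lyon→Rennes→Nantes→Dijon: max(27, 17, 20, 23) = 27
Nice→Dijon: max(26) = 26
Nice→Lyon→Lille→Nantes→Dijon: max(27, 16, 5, 23) = 27
Nice→Lyon→Lille→Dijon: max(27, 16, 19) = 27
The minimum achievable maximum is 26%.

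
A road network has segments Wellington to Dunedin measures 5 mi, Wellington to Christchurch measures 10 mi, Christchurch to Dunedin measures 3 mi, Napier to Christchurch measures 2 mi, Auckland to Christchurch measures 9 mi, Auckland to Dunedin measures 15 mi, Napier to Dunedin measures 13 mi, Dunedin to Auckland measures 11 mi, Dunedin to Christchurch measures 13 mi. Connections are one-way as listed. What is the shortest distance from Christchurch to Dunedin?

3

Routes from Christchurch to Dunedin:
Christchurch→Dunedin: 3
Best route has total 3 mi.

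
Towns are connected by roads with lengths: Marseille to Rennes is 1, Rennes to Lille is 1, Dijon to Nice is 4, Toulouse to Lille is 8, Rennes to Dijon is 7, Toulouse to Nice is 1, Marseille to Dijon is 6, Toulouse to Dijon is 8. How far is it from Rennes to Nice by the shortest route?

Routes from Rennes to Nice:
Rennes - Dijon - Toulouse - Nice: 7 + 8 + 1 = 16
Rennes - Lille - Toulouse - Dijon - Nice: 1 + 8 + 8 + 4 = 21
Rennes - Marseille - Dijon - Toulouse - Nice: 1 + 6 + 8 + 1 = 16
Rennes - Lille - Toulouse - Nice: 1 + 8 + 1 = 10
Rennes - Dijon - Nice: 7 + 4 = 11
Rennes - Marseille - Dijon - Nice: 1 + 6 + 4 = 11
Shortest: 10.

10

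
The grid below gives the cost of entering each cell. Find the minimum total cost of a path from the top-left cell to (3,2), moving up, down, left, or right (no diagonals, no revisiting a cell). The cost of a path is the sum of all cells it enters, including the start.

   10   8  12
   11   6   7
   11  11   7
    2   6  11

Best path: r0c0→r0c1→r1c1→r1c2→r2c2→r3c2
Cost: 10 + 8 + 6 + 7 + 7 + 11 = 49

49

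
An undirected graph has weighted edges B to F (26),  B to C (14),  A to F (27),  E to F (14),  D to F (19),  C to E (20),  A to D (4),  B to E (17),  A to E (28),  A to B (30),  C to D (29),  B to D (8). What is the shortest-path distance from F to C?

Checking several routes:
F-E-C: 14 + 20 = 34
F-B-C: 26 + 14 = 40
F-D-B-C: 19 + 8 + 14 = 41
Shortest: 34.

34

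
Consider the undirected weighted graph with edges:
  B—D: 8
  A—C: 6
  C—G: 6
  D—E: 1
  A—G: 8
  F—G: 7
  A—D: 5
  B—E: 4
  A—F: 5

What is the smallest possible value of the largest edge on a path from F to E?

Comparing a few candidate routes:
F - G - C - A - D - B - E: max(7, 6, 6, 5, 8, 4) = 8
F - G - A - D - B - E: max(7, 8, 5, 8, 4) = 8
F - G - C - A - D - E: max(7, 6, 6, 5, 1) = 7
F - A - D - E: max(5, 5, 1) = 5
Best route has worst link 5.

5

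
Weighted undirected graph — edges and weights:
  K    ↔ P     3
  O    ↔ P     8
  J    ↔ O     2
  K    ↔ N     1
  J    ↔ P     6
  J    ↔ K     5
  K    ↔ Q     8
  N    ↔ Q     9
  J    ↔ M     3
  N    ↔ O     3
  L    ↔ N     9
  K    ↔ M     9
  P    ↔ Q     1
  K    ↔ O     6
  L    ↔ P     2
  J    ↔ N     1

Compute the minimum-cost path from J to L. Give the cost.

7

A few of the J→L routes:
J -> N -> K -> P -> L: 1 + 1 + 3 + 2 = 7
J -> K -> P -> L: 5 + 3 + 2 = 10
J -> P -> L: 6 + 2 = 8
J -> N -> L: 1 + 9 = 10
Shortest: 7.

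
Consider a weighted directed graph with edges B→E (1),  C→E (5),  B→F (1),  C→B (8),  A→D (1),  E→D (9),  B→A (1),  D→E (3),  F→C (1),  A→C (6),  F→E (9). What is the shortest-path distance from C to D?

10

Routes from C to D:
C→E→D: 5 + 9 = 14
C→B→F→E→D: 8 + 1 + 9 + 9 = 27
C→B→E→D: 8 + 1 + 9 = 18
C→B→A→D: 8 + 1 + 1 = 10
Best route has total 10.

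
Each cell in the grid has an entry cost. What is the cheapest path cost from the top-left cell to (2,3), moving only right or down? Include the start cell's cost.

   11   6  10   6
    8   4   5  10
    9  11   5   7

Best path: r0c0→r0c1→r1c1→r1c2→r2c2→r2c3
Cost: 11 + 6 + 4 + 5 + 5 + 7 = 38

38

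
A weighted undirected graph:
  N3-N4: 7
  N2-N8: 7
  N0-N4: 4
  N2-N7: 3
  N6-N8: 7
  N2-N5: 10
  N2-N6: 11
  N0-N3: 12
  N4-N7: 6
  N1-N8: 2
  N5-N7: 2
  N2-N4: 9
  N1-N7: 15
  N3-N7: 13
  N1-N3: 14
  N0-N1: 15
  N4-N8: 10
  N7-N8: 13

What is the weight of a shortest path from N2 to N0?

Comparing a few candidate routes:
N2→N7→N4→N0: 3 + 6 + 4 = 13
N2→N5→N7→N4→N0: 10 + 2 + 6 + 4 = 22
N2→N4→N0: 9 + 4 = 13
N2→N8→N4→N0: 7 + 10 + 4 = 21
The minimum is 13.

13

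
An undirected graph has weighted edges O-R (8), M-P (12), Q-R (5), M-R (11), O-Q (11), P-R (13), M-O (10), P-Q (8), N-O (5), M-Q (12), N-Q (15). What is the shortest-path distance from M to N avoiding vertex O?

A few of the M→N routes:
M -> Q -> N: 12 + 15 = 27
M -> P -> Q -> N: 12 + 8 + 15 = 35
M -> R -> Q -> N: 11 + 5 + 15 = 31
Best route has total 27.

27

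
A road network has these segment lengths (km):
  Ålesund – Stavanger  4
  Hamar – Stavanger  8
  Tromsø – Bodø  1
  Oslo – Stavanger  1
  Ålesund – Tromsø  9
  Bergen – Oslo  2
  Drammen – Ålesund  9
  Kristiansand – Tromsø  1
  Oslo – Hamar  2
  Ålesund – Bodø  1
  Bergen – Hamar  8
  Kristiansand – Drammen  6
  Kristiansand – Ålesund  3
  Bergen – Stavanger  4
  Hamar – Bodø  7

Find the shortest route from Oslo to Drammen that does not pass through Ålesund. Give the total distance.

Some routes from Oslo to Drammen avoiding Ålesund:
Oslo→Stavanger→Hamar→Bodø→Tromsø→Kristiansand→Drammen: 1 + 8 + 7 + 1 + 1 + 6 = 24
Oslo→Hamar→Bodø→Tromsø→Kristiansand→Drammen: 2 + 7 + 1 + 1 + 6 = 17
Oslo→Bergen→Hamar→Bodø→Tromsø→Kristiansand→Drammen: 2 + 8 + 7 + 1 + 1 + 6 = 25
Best route has total 17 km.

17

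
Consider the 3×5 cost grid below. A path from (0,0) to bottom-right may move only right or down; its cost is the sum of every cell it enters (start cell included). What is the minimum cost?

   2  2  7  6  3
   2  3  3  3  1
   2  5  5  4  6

Best path: (0,0) (0,1) (1,1) (1,2) (1,3) (1,4) (2,4)
Cost: 2 + 2 + 3 + 3 + 3 + 1 + 6 = 20

20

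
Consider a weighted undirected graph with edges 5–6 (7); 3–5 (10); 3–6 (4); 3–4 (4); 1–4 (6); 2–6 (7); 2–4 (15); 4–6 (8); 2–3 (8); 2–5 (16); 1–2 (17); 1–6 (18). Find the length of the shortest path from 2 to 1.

17

Checking several routes:
2-4-1: 15 + 6 = 21
2-3-4-1: 8 + 4 + 6 = 18
2-1: 17
Best route has total 17.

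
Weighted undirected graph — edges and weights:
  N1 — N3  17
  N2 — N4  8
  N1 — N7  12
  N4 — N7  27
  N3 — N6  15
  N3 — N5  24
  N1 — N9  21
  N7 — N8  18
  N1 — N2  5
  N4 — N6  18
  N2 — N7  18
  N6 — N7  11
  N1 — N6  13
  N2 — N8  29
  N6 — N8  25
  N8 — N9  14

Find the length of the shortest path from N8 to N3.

Comparing a few candidate routes:
N8-N6-N3: 25 + 15 = 40
N8-N2-N1-N3: 29 + 5 + 17 = 51
N8-N7-N6-N3: 18 + 11 + 15 = 44
N8-N7-N1-N3: 18 + 12 + 17 = 47
Shortest: 40.

40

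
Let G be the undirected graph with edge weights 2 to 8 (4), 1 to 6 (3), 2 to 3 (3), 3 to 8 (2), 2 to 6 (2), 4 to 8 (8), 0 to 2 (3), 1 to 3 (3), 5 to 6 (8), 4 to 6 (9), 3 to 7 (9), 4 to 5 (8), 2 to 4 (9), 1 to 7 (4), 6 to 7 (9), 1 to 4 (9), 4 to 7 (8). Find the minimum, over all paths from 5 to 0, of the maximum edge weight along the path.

Some routes from 5 to 0:
5 -> 6 -> 1 -> 7 -> 4 -> 8 -> 2 -> 0: max(8, 3, 4, 8, 8, 4, 3) = 8
5 -> 6 -> 2 -> 0: max(8, 2, 3) = 8
5 -> 6 -> 1 -> 7 -> 4 -> 8 -> 3 -> 2 -> 0: max(8, 3, 4, 8, 8, 2, 3, 3) = 8
The minimum achievable maximum is 8.

8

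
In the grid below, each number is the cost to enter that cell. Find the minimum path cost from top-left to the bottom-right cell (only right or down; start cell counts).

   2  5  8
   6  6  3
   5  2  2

One optimal route is (0,0) -> (0,1) -> (1,1) -> (2,1) -> (2,2).
Its cost is 2 + 5 + 6 + 2 + 2 = 17.

17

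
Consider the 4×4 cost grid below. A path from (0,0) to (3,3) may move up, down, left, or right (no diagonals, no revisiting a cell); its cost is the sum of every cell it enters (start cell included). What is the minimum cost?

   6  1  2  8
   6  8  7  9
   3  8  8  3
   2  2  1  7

27

Take r0c0 r1c0 r2c0 r3c0 r3c1 r3c2 r3c3 for a total of 6 + 6 + 3 + 2 + 2 + 1 + 7 = 27.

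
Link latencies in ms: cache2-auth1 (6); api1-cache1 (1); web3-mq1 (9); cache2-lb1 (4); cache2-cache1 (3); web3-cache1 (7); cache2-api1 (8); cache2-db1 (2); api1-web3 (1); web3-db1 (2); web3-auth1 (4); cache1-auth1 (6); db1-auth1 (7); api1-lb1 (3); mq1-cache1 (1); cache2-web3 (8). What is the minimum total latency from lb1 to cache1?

4

Checking several routes:
lb1-api1-web3-cache1: 3 + 1 + 7 = 11
lb1-cache2-api1-cache1: 4 + 8 + 1 = 13
lb1-api1-web3-db1-cache2-cache1: 3 + 1 + 2 + 2 + 3 = 11
lb1-cache2-db1-web3-api1-cache1: 4 + 2 + 2 + 1 + 1 = 10
lb1-api1-cache1: 3 + 1 = 4
lb1-cache2-cache1: 4 + 3 = 7
Shortest: 4 ms.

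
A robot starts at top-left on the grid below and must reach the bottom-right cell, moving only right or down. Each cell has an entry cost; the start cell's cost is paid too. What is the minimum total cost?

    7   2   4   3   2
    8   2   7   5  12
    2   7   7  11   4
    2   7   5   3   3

Best path: [0,0] [0,1] [1,1] [1,2] [2,2] [3,2] [3,3] [3,4]
Cost: 7 + 2 + 2 + 7 + 7 + 5 + 3 + 3 = 36
(Top row then right column would cost 37.)

36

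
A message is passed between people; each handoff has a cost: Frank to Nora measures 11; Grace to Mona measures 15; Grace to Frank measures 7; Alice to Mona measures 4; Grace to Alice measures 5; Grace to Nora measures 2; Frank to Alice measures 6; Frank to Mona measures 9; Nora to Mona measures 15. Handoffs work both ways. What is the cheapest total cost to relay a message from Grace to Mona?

9

A few of the Grace→Mona routes:
Grace-Frank-Mona: 7 + 9 = 16
Grace-Nora-Mona: 2 + 15 = 17
Grace-Frank-Alice-Mona: 7 + 6 + 4 = 17
Grace-Mona: 15
Grace-Alice-Mona: 5 + 4 = 9
The minimum is 9.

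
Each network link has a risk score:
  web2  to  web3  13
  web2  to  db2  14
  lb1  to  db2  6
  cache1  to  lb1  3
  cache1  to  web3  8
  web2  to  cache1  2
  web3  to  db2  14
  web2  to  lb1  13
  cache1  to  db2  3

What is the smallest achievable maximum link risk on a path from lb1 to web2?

Comparing a few candidate routes:
lb1-cache1-web3-web2: max(3, 8, 13) = 13
lb1-db2-cache1-web3-web2: max(6, 3, 8, 13) = 13
lb1-cache1-web2: max(3, 2) = 3
lb1-db2-web3-web2: max(6, 14, 13) = 14
lb1-web2: max(13) = 13
lb1-db2-cache1-web2: max(6, 3, 2) = 6
Best route has worst link 3.

3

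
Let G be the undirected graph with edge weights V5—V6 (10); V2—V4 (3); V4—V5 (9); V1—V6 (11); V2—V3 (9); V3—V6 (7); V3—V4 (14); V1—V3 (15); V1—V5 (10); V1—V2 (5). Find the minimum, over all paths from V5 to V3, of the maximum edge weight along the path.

9

Checking several routes:
V5 -> V1 -> V2 -> V3: max(10, 5, 9) = 10
V5 -> V1 -> V6 -> V3: max(10, 11, 7) = 11
V5 -> V6 -> V1 -> V2 -> V3: max(10, 11, 5, 9) = 11
V5 -> V6 -> V3: max(10, 7) = 10
V5 -> V4 -> V2 -> V3: max(9, 3, 9) = 9
Best route has worst link 9.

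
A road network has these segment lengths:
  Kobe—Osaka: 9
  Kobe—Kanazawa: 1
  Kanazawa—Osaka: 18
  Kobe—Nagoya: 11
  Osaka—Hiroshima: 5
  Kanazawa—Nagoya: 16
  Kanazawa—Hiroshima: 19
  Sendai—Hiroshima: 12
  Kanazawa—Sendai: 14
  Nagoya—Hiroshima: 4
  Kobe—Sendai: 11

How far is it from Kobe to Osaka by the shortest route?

Checking several routes:
Kobe → Nagoya → Hiroshima → Osaka: 11 + 4 + 5 = 20
Kobe → Kanazawa → Osaka: 1 + 18 = 19
Kobe → Osaka: 9
The minimum is 9.

9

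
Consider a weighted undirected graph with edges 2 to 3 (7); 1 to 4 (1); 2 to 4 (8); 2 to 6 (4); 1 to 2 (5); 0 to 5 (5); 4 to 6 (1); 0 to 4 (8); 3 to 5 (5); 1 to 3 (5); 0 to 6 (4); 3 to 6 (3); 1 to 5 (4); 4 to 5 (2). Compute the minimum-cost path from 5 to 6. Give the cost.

3

Comparing a few candidate routes:
5 → 1 → 4 → 6: 4 + 1 + 1 = 6
5 → 4 → 6: 2 + 1 = 3
5 → 0 → 6: 5 + 4 = 9
5 → 3 → 6: 5 + 3 = 8
Best route has total 3.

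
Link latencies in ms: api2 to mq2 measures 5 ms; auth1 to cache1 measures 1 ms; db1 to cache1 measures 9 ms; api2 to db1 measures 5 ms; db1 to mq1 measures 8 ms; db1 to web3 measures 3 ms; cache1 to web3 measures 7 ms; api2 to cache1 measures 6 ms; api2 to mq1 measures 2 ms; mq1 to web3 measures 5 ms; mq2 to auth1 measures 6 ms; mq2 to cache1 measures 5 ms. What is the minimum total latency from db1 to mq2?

Checking several routes:
db1-api2-mq2: 5 + 5 = 10
db1-web3-cache1-mq2: 3 + 7 + 5 = 15
db1-cache1-mq2: 9 + 5 = 14
db1-mq1-api2-mq2: 8 + 2 + 5 = 15
db1-web3-mq1-api2-mq2: 3 + 5 + 2 + 5 = 15
Shortest: 10 ms.

10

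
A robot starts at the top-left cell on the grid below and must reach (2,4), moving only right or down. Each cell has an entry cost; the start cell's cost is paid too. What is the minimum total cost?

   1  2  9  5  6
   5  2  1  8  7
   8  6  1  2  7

16

Path (0,0) -> (0,1) -> (1,1) -> (1,2) -> (2,2) -> (2,3) -> (2,4): 1 + 2 + 2 + 1 + 1 + 2 + 7 = 16.
(Top row then right column would cost 37.)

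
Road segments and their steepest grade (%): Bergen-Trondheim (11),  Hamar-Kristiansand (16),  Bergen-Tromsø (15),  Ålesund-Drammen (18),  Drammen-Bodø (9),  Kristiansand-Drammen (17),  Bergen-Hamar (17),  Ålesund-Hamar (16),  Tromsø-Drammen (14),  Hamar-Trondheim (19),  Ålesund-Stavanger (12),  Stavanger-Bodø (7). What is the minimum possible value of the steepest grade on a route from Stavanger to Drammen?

9

Comparing a few candidate routes:
Stavanger→Bodø→Drammen: max(7, 9) = 9
Stavanger→Ålesund→Drammen: max(12, 18) = 18
Stavanger→Ålesund→Hamar→Kristiansand→Drammen: max(12, 16, 16, 17) = 17
Stavanger→Ålesund→Hamar→Bergen→Tromsø→Drammen: max(12, 16, 17, 15, 14) = 17
Best route has worst link 9%.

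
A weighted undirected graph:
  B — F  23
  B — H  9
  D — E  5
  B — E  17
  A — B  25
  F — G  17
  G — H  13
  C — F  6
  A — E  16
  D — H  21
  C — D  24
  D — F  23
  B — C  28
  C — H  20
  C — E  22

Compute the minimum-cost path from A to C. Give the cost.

38

A few of the A→C routes:
A→E→D→C: 16 + 5 + 24 = 45
A→E→D→F→C: 16 + 5 + 23 + 6 = 50
A→E→C: 16 + 22 = 38
The minimum is 38.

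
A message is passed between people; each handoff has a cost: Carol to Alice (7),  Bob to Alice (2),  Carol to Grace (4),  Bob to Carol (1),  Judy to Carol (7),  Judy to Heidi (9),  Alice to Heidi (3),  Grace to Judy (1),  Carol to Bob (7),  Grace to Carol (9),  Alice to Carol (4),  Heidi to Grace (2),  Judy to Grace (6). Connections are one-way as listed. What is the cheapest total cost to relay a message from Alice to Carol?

4

Paths from Alice to Carol:
Alice - Carol: 4
Alice - Heidi - Grace - Judy - Carol: 3 + 2 + 1 + 7 = 13
Alice - Heidi - Grace - Carol: 3 + 2 + 9 = 14
The minimum is 4.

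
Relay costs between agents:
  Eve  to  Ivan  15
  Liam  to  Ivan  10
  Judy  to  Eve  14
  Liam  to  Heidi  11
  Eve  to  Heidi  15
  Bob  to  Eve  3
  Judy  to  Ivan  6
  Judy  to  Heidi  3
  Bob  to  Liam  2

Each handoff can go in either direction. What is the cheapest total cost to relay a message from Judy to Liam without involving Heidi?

16

Some routes from Judy to Liam avoiding Heidi:
Judy -> Ivan -> Liam: 6 + 10 = 16
Judy -> Ivan -> Eve -> Bob -> Liam: 6 + 15 + 3 + 2 = 26
Judy -> Eve -> Bob -> Liam: 14 + 3 + 2 = 19
Best route has total 16.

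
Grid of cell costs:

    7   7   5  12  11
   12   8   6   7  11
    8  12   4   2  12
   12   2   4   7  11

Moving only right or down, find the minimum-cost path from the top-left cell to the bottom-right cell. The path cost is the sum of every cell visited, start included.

49

Take (0,0) -> (0,1) -> (0,2) -> (1,2) -> (2,2) -> (2,3) -> (3,3) -> (3,4) for a total of 7 + 7 + 5 + 6 + 4 + 2 + 7 + 11 = 49.
(Top row then right column would cost 76.)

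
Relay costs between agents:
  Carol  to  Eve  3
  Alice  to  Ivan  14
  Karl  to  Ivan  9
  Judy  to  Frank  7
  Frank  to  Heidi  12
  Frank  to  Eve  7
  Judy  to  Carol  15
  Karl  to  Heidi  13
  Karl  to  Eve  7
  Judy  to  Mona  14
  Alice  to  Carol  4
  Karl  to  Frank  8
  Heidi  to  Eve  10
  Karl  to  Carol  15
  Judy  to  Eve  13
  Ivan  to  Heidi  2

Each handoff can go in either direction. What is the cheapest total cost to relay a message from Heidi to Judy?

A few of the Heidi→Judy routes:
Heidi→Frank→Judy: 12 + 7 = 19
Heidi→Eve→Judy: 10 + 13 = 23
Heidi→Eve→Frank→Judy: 10 + 7 + 7 = 24
Best route has total 19.

19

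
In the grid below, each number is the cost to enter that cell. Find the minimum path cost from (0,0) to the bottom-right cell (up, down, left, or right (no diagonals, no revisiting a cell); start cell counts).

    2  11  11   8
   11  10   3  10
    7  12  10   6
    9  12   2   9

Path r0c0 -> r0c1 -> r1c1 -> r1c2 -> r2c2 -> r3c2 -> r3c3: 2 + 11 + 10 + 3 + 10 + 2 + 9 = 47.

47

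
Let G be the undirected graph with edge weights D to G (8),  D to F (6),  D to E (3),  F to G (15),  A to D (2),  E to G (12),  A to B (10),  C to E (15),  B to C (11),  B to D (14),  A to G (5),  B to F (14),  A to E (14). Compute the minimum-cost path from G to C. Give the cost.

A few of the G→C routes:
G → E → C: 12 + 15 = 27
G → D → E → C: 8 + 3 + 15 = 26
G → A → B → C: 5 + 10 + 11 = 26
G → D → A → B → C: 8 + 2 + 10 + 11 = 31
G → A → D → E → C: 5 + 2 + 3 + 15 = 25
The minimum is 25.

25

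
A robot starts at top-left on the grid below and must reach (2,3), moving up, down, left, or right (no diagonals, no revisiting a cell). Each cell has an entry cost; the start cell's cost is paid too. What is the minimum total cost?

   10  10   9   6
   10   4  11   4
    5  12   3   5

43

Best path: (0,0)→(0,1)→(1,1)→(1,2)→(2,2)→(2,3)
Cost: 10 + 10 + 4 + 11 + 3 + 5 = 43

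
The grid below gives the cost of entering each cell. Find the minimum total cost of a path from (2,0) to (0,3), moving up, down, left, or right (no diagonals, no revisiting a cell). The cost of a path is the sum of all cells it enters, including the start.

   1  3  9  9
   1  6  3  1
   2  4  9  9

22

Cheapest: [2,0]→[1,0]→[1,1]→[1,2]→[1,3]→[0,3]
  2 + 1 + 6 + 3 + 1 + 9 = 22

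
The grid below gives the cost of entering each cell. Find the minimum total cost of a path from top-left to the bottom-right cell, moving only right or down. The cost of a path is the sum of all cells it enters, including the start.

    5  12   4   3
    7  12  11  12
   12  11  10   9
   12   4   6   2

47

Take r0c0 r0c1 r0c2 r0c3 r1c3 r2c3 r3c3 for a total of 5 + 12 + 4 + 3 + 12 + 9 + 2 = 47.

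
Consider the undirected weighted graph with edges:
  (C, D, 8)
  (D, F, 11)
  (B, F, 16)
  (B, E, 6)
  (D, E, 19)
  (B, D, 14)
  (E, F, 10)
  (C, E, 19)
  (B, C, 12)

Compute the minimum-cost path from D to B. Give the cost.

Checking several routes:
D→F→E→B: 11 + 10 + 6 = 27
D→F→B: 11 + 16 = 27
D→C→E→B: 8 + 19 + 6 = 33
D→B: 14
D→C→B: 8 + 12 = 20
D→E→B: 19 + 6 = 25
Shortest: 14.

14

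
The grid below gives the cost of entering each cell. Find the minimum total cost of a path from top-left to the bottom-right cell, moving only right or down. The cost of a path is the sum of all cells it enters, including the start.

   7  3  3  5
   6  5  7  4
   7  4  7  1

Take r0c0 → r0c1 → r0c2 → r0c3 → r1c3 → r2c3 for a total of 7 + 3 + 3 + 5 + 4 + 1 = 23.

23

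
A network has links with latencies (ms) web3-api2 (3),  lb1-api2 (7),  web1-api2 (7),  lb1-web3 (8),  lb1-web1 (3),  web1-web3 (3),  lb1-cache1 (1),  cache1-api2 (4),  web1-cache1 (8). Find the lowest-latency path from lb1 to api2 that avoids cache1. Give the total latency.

7

Routes from lb1 to api2 avoiding cache1:
lb1 - web1 - web3 - api2: 3 + 3 + 3 = 9
lb1 - api2: 7
lb1 - web1 - api2: 3 + 7 = 10
lb1 - web3 - web1 - api2: 8 + 3 + 7 = 18
lb1 - web3 - api2: 8 + 3 = 11
Shortest: 7 ms.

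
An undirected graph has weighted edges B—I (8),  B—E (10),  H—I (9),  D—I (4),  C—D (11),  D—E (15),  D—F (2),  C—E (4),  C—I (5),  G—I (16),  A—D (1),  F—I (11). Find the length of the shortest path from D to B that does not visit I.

25

Paths from D to B avoiding I:
D → C → E → B: 11 + 4 + 10 = 25
D → E → B: 15 + 10 = 25
Best route has total 25.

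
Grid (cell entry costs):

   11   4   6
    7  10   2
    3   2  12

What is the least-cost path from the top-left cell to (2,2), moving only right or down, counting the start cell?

One optimal route is [0,0] -> [0,1] -> [0,2] -> [1,2] -> [2,2].
Its cost is 11 + 4 + 6 + 2 + 12 = 35.

35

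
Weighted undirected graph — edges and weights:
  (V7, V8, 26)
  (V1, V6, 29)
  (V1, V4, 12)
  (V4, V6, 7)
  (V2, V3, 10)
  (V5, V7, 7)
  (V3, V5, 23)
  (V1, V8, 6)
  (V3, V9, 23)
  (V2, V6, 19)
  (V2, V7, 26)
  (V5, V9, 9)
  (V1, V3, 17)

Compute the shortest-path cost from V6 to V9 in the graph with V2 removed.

59

Comparing a few candidate routes:
V6 -> V4 -> V1 -> V3 -> V5 -> V9: 7 + 12 + 17 + 23 + 9 = 68
V6 -> V4 -> V1 -> V3 -> V9: 7 + 12 + 17 + 23 = 59
V6 -> V1 -> V3 -> V9: 29 + 17 + 23 = 69
V6 -> V4 -> V1 -> V8 -> V7 -> V5 -> V9: 7 + 12 + 6 + 26 + 7 + 9 = 67
The minimum is 59.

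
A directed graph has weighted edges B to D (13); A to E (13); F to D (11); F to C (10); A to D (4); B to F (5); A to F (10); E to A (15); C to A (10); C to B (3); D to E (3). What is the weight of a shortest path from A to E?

7

Candidate routes:
A→F→D→E: 10 + 11 + 3 = 24
A→D→E: 4 + 3 = 7
A→F→C→B→D→E: 10 + 10 + 3 + 13 + 3 = 39
A→E: 13
Best route has total 7.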